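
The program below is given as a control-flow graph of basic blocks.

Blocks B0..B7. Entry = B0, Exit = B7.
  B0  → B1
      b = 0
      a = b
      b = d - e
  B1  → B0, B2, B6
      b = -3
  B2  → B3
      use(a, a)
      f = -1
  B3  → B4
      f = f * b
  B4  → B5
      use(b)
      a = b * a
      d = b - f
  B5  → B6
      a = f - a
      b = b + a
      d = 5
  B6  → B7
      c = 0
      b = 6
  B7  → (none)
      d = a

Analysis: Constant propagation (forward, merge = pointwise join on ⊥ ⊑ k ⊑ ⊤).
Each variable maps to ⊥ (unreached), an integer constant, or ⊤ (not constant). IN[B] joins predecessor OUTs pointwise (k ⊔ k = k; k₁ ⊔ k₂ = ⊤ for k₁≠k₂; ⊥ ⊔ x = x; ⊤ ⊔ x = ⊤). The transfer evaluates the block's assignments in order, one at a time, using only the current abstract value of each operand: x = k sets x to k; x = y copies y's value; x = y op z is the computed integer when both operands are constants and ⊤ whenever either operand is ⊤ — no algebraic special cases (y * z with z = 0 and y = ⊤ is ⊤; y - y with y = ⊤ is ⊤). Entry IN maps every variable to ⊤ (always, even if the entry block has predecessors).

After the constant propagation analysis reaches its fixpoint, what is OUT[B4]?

Answer: {a: 0, b: -3, c: ⊤, d: -6, e: ⊤, f: 3}

Working:
Converged values:
  B0:   IN=(all ⊤)   OUT={a:0; rest ⊤}
  B1:   IN={a:0; rest ⊤}   OUT={a:0, b:-3; rest ⊤}
  B2:   IN={a:0, b:-3; rest ⊤}   OUT={a:0, b:-3, f:-1; rest ⊤}
  B3:   IN={a:0, b:-3, f:-1; rest ⊤}   OUT={a:0, b:-3, f:3; rest ⊤}
  B4:   IN={a:0, b:-3, f:3; rest ⊤}   OUT={a:0, b:-3, d:-6, f:3; rest ⊤}
  B5:   IN={a:0, b:-3, d:-6, f:3; rest ⊤}   OUT={a:3, b:0, d:5, f:3; rest ⊤}
  B6:   IN=(all ⊤)   OUT={b:6, c:0; rest ⊤}
  B7:   IN={b:6, c:0; rest ⊤}   OUT={b:6, c:0; rest ⊤}

Merge at B4: IN[B4] = OUT[B3] = {a: 0, b: -3, c: ⊤, d: ⊤, e: ⊤, f: 3}
Applying B4's transfer function to that IN value gives OUT[B4] (row B4 above).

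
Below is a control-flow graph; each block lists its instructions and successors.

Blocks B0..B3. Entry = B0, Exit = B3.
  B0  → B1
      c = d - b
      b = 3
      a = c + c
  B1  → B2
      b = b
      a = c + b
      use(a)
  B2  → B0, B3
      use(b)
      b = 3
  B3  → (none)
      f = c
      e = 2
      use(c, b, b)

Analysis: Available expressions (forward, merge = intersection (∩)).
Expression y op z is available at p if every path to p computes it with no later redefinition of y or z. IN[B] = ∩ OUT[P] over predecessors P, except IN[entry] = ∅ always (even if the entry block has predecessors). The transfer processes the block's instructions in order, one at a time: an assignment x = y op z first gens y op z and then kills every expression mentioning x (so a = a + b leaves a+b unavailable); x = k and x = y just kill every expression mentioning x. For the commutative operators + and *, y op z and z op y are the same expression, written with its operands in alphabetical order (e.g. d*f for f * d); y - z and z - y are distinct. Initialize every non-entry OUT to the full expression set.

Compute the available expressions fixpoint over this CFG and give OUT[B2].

Answer: {c+c}

Working:
Fixpoint table:
  B0:  IN={}  OUT={c+c}
  B1:  IN={c+c}  OUT={b+c, c+c}
  B2:  IN={b+c, c+c}  OUT={c+c}
  B3:  IN={c+c}  OUT={c+c}

Merge at B2: IN[B2] = OUT[B1] = {b+c, c+c}
Applying B2's transfer function to that IN value gives OUT[B2] (row B2 above).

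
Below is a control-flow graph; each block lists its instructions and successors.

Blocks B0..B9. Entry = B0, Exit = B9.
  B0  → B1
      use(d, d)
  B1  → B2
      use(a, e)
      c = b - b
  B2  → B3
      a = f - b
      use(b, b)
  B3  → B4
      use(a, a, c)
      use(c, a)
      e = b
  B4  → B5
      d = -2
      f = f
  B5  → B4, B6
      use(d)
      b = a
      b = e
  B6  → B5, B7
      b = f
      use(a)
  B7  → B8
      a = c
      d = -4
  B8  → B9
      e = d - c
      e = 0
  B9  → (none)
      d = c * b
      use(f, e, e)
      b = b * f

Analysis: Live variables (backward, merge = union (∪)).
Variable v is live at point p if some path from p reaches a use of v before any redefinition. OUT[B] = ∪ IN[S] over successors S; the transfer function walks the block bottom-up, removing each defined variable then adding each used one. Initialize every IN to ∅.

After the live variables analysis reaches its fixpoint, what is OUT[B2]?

Answer: {a, b, c, f}

Working:
Fixpoint table:
  B0: | IN={a, b, d, e, f} | OUT={a, b, e, f}
  B1: | IN={a, b, e, f} | OUT={b, c, f}
  B2: | IN={b, c, f} | OUT={a, b, c, f}
  B3: | IN={a, b, c, f} | OUT={a, c, e, f}
  B4: | IN={a, c, e, f} | OUT={a, c, d, e, f}
  B5: | IN={a, c, d, e, f} | OUT={a, c, d, e, f}
  B6: | IN={a, c, d, e, f} | OUT={a, b, c, d, e, f}
  B7: | IN={b, c, f} | OUT={b, c, d, f}
  B8: | IN={b, c, d, f} | OUT={b, c, e, f}
  B9: | IN={b, c, e, f} | OUT={}

Merge at B2: OUT[B2] = IN[B3] = {a, b, c, f}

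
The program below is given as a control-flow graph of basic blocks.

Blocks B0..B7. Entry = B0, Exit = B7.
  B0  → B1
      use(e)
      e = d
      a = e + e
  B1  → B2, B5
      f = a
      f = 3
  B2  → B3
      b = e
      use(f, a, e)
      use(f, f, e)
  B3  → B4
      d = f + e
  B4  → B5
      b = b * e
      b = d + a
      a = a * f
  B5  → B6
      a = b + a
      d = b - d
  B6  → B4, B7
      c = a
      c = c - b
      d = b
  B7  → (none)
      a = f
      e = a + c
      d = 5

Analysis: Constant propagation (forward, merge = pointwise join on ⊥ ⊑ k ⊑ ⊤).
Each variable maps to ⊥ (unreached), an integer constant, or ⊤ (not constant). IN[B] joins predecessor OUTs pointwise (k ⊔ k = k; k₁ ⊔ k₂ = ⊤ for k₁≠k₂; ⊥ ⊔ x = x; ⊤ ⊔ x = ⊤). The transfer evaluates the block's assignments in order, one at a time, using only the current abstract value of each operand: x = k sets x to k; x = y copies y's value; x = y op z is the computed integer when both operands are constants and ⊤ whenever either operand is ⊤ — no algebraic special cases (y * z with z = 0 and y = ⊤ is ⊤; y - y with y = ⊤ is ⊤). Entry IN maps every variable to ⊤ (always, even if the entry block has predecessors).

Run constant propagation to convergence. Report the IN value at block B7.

Answer: {a: ⊤, b: ⊤, c: ⊤, d: ⊤, e: ⊤, f: 3}

Derivation:
Converged values:
  B0:   IN=(all ⊤)   OUT=(all ⊤)
  B1:   IN=(all ⊤)   OUT={f:3; rest ⊤}
  B2:   IN={f:3; rest ⊤}   OUT={f:3; rest ⊤}
  B3:   IN={f:3; rest ⊤}   OUT={f:3; rest ⊤}
  B4:   IN={f:3; rest ⊤}   OUT={f:3; rest ⊤}
  B5:   IN={f:3; rest ⊤}   OUT={f:3; rest ⊤}
  B6:   IN={f:3; rest ⊤}   OUT={f:3; rest ⊤}
  B7:   IN={f:3; rest ⊤}   OUT={a:3, d:5, f:3; rest ⊤}

Merge at B7: IN[B7] = OUT[B6] = {a: ⊤, b: ⊤, c: ⊤, d: ⊤, e: ⊤, f: 3}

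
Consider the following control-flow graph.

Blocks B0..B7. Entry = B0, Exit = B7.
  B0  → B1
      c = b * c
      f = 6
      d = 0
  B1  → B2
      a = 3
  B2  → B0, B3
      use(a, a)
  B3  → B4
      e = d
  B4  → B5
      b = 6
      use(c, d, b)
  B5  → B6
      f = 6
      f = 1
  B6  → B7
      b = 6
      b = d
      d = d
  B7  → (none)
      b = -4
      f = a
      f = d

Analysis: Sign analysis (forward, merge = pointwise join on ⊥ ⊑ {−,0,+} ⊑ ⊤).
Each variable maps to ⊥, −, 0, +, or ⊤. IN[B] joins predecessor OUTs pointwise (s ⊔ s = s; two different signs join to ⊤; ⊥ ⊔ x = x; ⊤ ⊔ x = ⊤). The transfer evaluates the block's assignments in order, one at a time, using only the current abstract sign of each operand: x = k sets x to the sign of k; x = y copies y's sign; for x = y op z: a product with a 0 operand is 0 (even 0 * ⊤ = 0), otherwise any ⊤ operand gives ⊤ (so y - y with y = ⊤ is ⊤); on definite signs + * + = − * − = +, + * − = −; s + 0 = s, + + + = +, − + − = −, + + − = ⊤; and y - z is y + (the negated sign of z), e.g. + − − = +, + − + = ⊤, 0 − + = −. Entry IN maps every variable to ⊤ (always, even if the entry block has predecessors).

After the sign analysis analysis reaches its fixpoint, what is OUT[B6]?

Answer: {a: +, b: 0, c: ⊤, d: 0, e: 0, f: +}

Trace:
Converged values:
  B0:  IN=(all ⊤)  OUT={d:0, f:+; rest ⊤}
  B1:  IN={d:0, f:+; rest ⊤}  OUT={a:+, d:0, f:+; rest ⊤}
  B2:  IN={a:+, d:0, f:+; rest ⊤}  OUT={a:+, d:0, f:+; rest ⊤}
  B3:  IN={a:+, d:0, f:+; rest ⊤}  OUT={a:+, d:0, e:0, f:+; rest ⊤}
  B4:  IN={a:+, d:0, e:0, f:+; rest ⊤}  OUT={a:+, b:+, d:0, e:0, f:+; rest ⊤}
  B5:  IN={a:+, b:+, d:0, e:0, f:+; rest ⊤}  OUT={a:+, b:+, d:0, e:0, f:+; rest ⊤}
  B6:  IN={a:+, b:+, d:0, e:0, f:+; rest ⊤}  OUT={a:+, b:0, d:0, e:0, f:+; rest ⊤}
  B7:  IN={a:+, b:0, d:0, e:0, f:+; rest ⊤}  OUT={a:+, b:-, d:0, e:0, f:0; rest ⊤}

Merge at B6: IN[B6] = OUT[B5] = {a: +, b: +, c: ⊤, d: 0, e: 0, f: +}
Applying B6's transfer function to that IN value gives OUT[B6] (row B6 above).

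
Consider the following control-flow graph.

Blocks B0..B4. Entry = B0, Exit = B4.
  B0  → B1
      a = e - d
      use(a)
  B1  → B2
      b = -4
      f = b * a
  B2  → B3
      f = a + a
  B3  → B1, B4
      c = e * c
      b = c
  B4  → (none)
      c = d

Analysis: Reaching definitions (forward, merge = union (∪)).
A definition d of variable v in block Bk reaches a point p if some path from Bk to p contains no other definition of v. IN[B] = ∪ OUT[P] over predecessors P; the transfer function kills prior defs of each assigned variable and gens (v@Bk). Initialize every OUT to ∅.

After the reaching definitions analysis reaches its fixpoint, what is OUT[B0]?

Answer: {a@B0}

Derivation:
Converged values:
  B0:  IN={}  OUT={a@B0}
  B1:  IN={a@B0, b@B3, c@B3, f@B2}  OUT={a@B0, b@B1, c@B3, f@B1}
  B2:  IN={a@B0, b@B1, c@B3, f@B1}  OUT={a@B0, b@B1, c@B3, f@B2}
  B3:  IN={a@B0, b@B1, c@B3, f@B2}  OUT={a@B0, b@B3, c@B3, f@B2}
  B4:  IN={a@B0, b@B3, c@B3, f@B2}  OUT={a@B0, b@B3, c@B4, f@B2}

B0 is the boundary node: IN[B0] = {}
Applying B0's transfer function to that IN value gives OUT[B0] (row B0 above).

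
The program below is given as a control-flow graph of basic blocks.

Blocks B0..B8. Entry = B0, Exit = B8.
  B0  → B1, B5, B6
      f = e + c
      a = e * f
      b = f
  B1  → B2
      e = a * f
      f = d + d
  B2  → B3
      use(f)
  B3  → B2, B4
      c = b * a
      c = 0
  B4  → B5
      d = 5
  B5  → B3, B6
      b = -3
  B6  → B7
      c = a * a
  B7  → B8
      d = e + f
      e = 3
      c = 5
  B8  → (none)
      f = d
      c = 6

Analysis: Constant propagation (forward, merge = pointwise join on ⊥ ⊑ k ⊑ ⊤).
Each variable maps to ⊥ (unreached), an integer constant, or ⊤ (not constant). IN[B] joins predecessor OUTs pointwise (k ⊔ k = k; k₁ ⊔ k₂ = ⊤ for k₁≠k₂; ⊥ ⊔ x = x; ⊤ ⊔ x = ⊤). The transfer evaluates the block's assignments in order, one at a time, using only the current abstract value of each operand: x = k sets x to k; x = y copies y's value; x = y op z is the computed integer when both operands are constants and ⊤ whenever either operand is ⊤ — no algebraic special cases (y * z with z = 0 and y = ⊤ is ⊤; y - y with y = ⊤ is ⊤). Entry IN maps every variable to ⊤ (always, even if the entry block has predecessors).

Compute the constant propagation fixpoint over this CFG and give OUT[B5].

Answer: {a: ⊤, b: -3, c: ⊤, d: ⊤, e: ⊤, f: ⊤}

Trace:
Converged values:
  B0:  IN=(all ⊤)  OUT=(all ⊤)
  B1:  IN=(all ⊤)  OUT=(all ⊤)
  B2:  IN=(all ⊤)  OUT=(all ⊤)
  B3:  IN=(all ⊤)  OUT={c:0; rest ⊤}
  B4:  IN={c:0; rest ⊤}  OUT={c:0, d:5; rest ⊤}
  B5:  IN=(all ⊤)  OUT={b:-3; rest ⊤}
  B6:  IN=(all ⊤)  OUT=(all ⊤)
  B7:  IN=(all ⊤)  OUT={c:5, e:3; rest ⊤}
  B8:  IN={c:5, e:3; rest ⊤}  OUT={c:6, e:3; rest ⊤}

Merge at B5: IN[B5] = OUT[B0] ⊔ OUT[B4] = {a: ⊤, b: ⊤, c: ⊤, d: ⊤, e: ⊤, f: ⊤}
Applying B5's transfer function to that IN value gives OUT[B5] (row B5 above).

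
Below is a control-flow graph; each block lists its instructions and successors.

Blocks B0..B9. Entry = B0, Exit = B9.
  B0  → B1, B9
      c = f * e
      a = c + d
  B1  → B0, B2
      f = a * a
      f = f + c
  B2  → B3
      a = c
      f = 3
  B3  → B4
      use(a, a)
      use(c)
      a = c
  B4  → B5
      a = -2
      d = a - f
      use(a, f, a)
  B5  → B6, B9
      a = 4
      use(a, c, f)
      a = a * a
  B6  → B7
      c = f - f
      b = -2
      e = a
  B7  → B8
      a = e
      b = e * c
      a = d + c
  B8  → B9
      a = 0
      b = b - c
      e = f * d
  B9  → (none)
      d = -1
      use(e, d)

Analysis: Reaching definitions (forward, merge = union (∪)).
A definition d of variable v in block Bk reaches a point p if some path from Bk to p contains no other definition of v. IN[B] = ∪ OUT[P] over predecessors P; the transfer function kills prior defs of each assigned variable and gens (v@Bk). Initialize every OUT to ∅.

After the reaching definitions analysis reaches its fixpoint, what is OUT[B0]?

Answer: {a@B0, c@B0, f@B1}

Derivation:
Converged values:
  B0: | IN={a@B0, c@B0, f@B1} | OUT={a@B0, c@B0, f@B1}
  B1: | IN={a@B0, c@B0, f@B1} | OUT={a@B0, c@B0, f@B1}
  B2: | IN={a@B0, c@B0, f@B1} | OUT={a@B2, c@B0, f@B2}
  B3: | IN={a@B2, c@B0, f@B2} | OUT={a@B3, c@B0, f@B2}
  B4: | IN={a@B3, c@B0, f@B2} | OUT={a@B4, c@B0, d@B4, f@B2}
  B5: | IN={a@B4, c@B0, d@B4, f@B2} | OUT={a@B5, c@B0, d@B4, f@B2}
  B6: | IN={a@B5, c@B0, d@B4, f@B2} | OUT={a@B5, b@B6, c@B6, d@B4, e@B6, f@B2}
  B7: | IN={a@B5, b@B6, c@B6, d@B4, e@B6, f@B2} | OUT={a@B7, b@B7, c@B6, d@B4, e@B6, f@B2}
  B8: | IN={a@B7, b@B7, c@B6, d@B4, e@B6, f@B2} | OUT={a@B8, b@B8, c@B6, d@B4, e@B8, f@B2}
  B9: | IN={a@B0, a@B5, a@B8, b@B8, c@B0, c@B6, d@B4, e@B8, f@B1, f@B2} | OUT={a@B0, a@B5, a@B8, b@B8, c@B0, c@B6, d@B9, e@B8, f@B1, f@B2}

Merge at B0 (entry node, so the boundary value {} is joined with the incoming edge(s)): IN[B0] = {} ⊔ OUT[B1] = {a@B0, c@B0, f@B1}
Applying B0's transfer function to that IN value gives OUT[B0] (row B0 above).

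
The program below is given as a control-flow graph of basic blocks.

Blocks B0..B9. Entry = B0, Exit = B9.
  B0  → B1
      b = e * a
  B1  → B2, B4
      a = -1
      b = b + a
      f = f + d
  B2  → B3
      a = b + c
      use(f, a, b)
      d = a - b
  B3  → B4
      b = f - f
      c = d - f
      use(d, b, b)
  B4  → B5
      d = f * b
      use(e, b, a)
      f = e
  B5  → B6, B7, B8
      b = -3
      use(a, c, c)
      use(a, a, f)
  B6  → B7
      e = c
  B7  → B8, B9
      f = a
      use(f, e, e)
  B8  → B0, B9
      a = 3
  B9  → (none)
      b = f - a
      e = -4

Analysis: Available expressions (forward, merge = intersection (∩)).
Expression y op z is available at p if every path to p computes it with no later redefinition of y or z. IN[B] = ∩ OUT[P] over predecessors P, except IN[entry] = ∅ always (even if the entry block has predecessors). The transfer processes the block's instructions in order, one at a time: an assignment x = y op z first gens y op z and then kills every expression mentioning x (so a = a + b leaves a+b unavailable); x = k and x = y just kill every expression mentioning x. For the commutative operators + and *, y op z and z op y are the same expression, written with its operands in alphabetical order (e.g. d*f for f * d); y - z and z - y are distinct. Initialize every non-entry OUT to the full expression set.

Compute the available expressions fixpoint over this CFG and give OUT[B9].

Answer: {f-a}

Derivation:
Per-block solution:
  B0:   IN={}   OUT={a*e}
  B1:   IN={a*e}   OUT={}
  B2:   IN={}   OUT={a-b, b+c}
  B3:   IN={a-b, b+c}   OUT={d-f, f-f}
  B4:   IN={}   OUT={}
  B5:   IN={}   OUT={}
  B6:   IN={}   OUT={}
  B7:   IN={}   OUT={}
  B8:   IN={}   OUT={}
  B9:   IN={}   OUT={f-a}

Merge at B9: IN[B9] = OUT[B7] ∩ OUT[B8] = {}
Applying B9's transfer function to that IN value gives OUT[B9] (row B9 above).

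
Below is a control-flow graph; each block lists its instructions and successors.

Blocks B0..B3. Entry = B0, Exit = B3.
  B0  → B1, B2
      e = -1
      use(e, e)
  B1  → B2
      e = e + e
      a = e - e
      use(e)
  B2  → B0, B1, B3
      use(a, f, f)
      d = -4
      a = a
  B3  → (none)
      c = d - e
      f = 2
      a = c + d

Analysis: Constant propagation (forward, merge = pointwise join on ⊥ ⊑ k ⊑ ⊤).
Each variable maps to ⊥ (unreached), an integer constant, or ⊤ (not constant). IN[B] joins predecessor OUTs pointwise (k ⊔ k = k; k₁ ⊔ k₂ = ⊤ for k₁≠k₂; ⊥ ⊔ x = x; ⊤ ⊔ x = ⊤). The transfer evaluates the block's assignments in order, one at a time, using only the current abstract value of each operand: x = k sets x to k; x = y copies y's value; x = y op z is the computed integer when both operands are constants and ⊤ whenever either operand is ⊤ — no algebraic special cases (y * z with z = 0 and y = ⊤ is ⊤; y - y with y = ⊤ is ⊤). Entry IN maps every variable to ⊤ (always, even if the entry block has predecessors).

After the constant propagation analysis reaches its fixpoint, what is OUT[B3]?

Per-block solution:
  B0:   IN=(all ⊤)   OUT={e:-1; rest ⊤}
  B1:   IN=(all ⊤)   OUT=(all ⊤)
  B2:   IN=(all ⊤)   OUT={d:-4; rest ⊤}
  B3:   IN={d:-4; rest ⊤}   OUT={d:-4, f:2; rest ⊤}

Merge at B3: IN[B3] = OUT[B2] = {a: ⊤, b: ⊤, c: ⊤, d: -4, e: ⊤, f: ⊤}
Applying B3's transfer function to that IN value gives OUT[B3] (row B3 above).

Answer: {a: ⊤, b: ⊤, c: ⊤, d: -4, e: ⊤, f: 2}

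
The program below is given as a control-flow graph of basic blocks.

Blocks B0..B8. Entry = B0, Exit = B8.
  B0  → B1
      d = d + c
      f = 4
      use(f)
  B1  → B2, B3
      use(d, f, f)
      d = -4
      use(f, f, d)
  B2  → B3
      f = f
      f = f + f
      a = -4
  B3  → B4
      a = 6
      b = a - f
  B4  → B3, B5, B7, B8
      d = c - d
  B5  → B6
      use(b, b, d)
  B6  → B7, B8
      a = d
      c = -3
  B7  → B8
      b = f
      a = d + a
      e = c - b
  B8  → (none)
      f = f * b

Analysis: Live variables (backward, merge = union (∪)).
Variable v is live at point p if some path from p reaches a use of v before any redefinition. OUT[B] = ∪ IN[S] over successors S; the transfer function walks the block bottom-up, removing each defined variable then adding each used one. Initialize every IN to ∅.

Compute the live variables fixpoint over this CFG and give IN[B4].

Fixpoint table:
  B0:   IN={c, d}   OUT={c, d, f}
  B1:   IN={c, d, f}   OUT={c, d, f}
  B2:   IN={c, d, f}   OUT={c, d, f}
  B3:   IN={c, d, f}   OUT={a, b, c, d, f}
  B4:   IN={a, b, c, d, f}   OUT={a, b, c, d, f}
  B5:   IN={b, d, f}   OUT={b, d, f}
  B6:   IN={b, d, f}   OUT={a, b, c, d, f}
  B7:   IN={a, c, d, f}   OUT={b, f}
  B8:   IN={b, f}   OUT={}

Merge at B4: OUT[B4] = IN[B3] ⊔ IN[B5] ⊔ IN[B7] ⊔ IN[B8] = {a, b, c, d, f}
Applying B4's transfer function to that OUT value gives IN[B4] (row B4 above).

Answer: {a, b, c, d, f}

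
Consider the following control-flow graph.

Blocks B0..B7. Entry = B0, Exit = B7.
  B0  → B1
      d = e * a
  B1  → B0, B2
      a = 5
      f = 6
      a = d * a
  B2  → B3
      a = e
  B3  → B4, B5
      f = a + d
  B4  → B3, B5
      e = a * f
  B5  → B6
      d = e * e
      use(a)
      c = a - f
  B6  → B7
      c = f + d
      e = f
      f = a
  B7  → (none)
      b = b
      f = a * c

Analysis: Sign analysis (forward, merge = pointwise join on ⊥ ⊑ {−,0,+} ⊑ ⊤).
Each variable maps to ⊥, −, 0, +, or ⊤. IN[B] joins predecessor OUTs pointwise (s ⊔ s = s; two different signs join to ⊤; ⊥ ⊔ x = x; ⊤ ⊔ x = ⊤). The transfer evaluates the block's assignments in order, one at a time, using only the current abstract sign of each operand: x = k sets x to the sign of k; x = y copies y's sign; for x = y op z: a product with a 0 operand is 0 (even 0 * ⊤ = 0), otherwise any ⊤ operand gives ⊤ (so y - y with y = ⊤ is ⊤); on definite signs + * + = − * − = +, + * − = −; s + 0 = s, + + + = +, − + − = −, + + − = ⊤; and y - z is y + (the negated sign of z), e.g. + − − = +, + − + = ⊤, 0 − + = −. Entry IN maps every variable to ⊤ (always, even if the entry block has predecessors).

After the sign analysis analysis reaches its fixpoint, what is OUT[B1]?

Converged values:
  B0:  IN=(all ⊤)  OUT=(all ⊤)
  B1:  IN=(all ⊤)  OUT={f:+; rest ⊤}
  B2:  IN={f:+; rest ⊤}  OUT={f:+; rest ⊤}
  B3:  IN=(all ⊤)  OUT=(all ⊤)
  B4:  IN=(all ⊤)  OUT=(all ⊤)
  B5:  IN=(all ⊤)  OUT=(all ⊤)
  B6:  IN=(all ⊤)  OUT=(all ⊤)
  B7:  IN=(all ⊤)  OUT=(all ⊤)

Merge at B1: IN[B1] = OUT[B0] = {a: ⊤, b: ⊤, c: ⊤, d: ⊤, e: ⊤, f: ⊤}
Applying B1's transfer function to that IN value gives OUT[B1] (row B1 above).

Answer: {a: ⊤, b: ⊤, c: ⊤, d: ⊤, e: ⊤, f: +}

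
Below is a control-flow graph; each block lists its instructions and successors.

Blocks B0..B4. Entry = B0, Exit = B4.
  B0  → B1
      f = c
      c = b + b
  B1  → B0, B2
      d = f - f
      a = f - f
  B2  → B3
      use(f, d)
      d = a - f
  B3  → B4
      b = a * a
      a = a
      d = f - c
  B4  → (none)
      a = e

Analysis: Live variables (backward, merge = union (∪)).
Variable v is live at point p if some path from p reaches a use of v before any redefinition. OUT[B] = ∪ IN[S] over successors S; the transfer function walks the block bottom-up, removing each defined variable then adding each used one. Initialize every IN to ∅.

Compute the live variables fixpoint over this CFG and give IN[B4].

Answer: {e}

Trace:
Converged values:
  B0: | IN={b, c, e} | OUT={b, c, e, f}
  B1: | IN={b, c, e, f} | OUT={a, b, c, d, e, f}
  B2: | IN={a, c, d, e, f} | OUT={a, c, e, f}
  B3: | IN={a, c, e, f} | OUT={e}
  B4: | IN={e} | OUT={}

B4 is the boundary node: OUT[B4] = {}
Applying B4's transfer function to that OUT value gives IN[B4] (row B4 above).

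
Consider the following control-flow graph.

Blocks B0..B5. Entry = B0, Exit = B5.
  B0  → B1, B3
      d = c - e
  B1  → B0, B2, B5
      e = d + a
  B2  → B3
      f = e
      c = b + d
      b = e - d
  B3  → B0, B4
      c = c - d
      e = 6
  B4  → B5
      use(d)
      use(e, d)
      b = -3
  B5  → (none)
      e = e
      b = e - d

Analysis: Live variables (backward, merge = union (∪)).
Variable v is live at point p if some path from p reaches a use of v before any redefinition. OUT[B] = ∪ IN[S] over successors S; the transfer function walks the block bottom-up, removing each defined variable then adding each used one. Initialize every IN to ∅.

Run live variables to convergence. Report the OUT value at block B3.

Per-block solution:
  B0:   IN={a, b, c, e}   OUT={a, b, c, d}
  B1:   IN={a, b, c, d}   OUT={a, b, c, d, e}
  B2:   IN={a, b, d, e}   OUT={a, b, c, d}
  B3:   IN={a, b, c, d}   OUT={a, b, c, d, e}
  B4:   IN={d, e}   OUT={d, e}
  B5:   IN={d, e}   OUT={}

Merge at B3: OUT[B3] = IN[B0] ⊔ IN[B4] = {a, b, c, d, e}

Answer: {a, b, c, d, e}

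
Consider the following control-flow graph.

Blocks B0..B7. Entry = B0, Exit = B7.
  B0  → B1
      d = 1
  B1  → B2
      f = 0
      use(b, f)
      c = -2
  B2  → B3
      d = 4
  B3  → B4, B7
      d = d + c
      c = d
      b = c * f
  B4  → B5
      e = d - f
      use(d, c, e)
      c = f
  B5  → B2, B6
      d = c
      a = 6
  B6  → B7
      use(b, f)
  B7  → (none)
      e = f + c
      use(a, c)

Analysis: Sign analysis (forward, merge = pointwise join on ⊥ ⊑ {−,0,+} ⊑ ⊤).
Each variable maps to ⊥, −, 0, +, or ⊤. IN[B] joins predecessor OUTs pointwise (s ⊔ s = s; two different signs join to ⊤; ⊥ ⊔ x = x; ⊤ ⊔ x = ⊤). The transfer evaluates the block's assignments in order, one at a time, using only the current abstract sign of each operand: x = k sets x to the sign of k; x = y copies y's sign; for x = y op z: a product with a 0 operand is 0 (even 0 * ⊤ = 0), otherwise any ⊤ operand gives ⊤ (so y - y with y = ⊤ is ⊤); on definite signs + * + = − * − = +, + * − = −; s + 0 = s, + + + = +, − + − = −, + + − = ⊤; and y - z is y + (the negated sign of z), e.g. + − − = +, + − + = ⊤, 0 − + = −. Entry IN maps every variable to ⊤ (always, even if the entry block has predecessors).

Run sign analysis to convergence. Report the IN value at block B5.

Fixpoint table:
  B0:   IN=(all ⊤)   OUT={d:+; rest ⊤}
  B1:   IN={d:+; rest ⊤}   OUT={c:-, d:+, f:0; rest ⊤}
  B2:   IN={f:0; rest ⊤}   OUT={d:+, f:0; rest ⊤}
  B3:   IN={d:+, f:0; rest ⊤}   OUT={b:0, f:0; rest ⊤}
  B4:   IN={b:0, f:0; rest ⊤}   OUT={b:0, c:0, f:0; rest ⊤}
  B5:   IN={b:0, c:0, f:0; rest ⊤}   OUT={a:+, b:0, c:0, d:0, f:0; rest ⊤}
  B6:   IN={a:+, b:0, c:0, d:0, f:0; rest ⊤}   OUT={a:+, b:0, c:0, d:0, f:0; rest ⊤}
  B7:   IN={b:0, f:0; rest ⊤}   OUT={b:0, f:0; rest ⊤}

Merge at B5: IN[B5] = OUT[B4] = {a: ⊤, b: 0, c: 0, d: ⊤, e: ⊤, f: 0}

Answer: {a: ⊤, b: 0, c: 0, d: ⊤, e: ⊤, f: 0}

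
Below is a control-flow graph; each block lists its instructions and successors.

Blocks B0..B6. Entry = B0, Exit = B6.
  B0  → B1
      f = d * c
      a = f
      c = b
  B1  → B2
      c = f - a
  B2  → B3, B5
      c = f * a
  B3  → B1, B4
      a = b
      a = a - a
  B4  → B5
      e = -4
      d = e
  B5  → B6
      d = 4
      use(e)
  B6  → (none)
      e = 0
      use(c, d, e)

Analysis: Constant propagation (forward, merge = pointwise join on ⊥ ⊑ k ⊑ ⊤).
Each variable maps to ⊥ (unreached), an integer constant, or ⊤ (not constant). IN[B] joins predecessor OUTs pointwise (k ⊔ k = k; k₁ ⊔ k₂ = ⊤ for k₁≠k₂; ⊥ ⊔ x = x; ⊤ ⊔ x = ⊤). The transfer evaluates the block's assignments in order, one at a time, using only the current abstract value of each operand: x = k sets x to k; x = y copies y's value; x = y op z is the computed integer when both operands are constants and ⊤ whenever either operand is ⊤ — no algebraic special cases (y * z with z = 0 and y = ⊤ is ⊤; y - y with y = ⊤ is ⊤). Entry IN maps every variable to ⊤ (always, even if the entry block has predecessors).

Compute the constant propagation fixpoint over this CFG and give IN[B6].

Converged values:
  B0:   IN=(all ⊤)   OUT=(all ⊤)
  B1:   IN=(all ⊤)   OUT=(all ⊤)
  B2:   IN=(all ⊤)   OUT=(all ⊤)
  B3:   IN=(all ⊤)   OUT=(all ⊤)
  B4:   IN=(all ⊤)   OUT={d:-4, e:-4; rest ⊤}
  B5:   IN=(all ⊤)   OUT={d:4; rest ⊤}
  B6:   IN={d:4; rest ⊤}   OUT={d:4, e:0; rest ⊤}

Merge at B6: IN[B6] = OUT[B5] = {a: ⊤, b: ⊤, c: ⊤, d: 4, e: ⊤, f: ⊤}

Answer: {a: ⊤, b: ⊤, c: ⊤, d: 4, e: ⊤, f: ⊤}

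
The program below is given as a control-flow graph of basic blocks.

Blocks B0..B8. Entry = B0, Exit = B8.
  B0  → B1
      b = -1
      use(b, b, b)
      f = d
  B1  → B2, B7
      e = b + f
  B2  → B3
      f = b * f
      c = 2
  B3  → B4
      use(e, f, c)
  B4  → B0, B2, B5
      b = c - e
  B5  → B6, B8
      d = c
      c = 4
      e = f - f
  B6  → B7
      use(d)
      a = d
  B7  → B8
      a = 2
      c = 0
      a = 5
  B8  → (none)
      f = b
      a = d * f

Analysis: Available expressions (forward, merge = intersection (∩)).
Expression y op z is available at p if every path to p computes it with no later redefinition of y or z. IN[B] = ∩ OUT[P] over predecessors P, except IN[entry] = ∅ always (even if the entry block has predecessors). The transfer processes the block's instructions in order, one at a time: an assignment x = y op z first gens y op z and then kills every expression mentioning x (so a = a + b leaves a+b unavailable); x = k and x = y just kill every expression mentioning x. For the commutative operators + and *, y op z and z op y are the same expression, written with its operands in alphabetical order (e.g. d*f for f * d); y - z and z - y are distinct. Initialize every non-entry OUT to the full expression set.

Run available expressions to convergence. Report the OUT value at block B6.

Answer: {f-f}

Trace:
Converged values:
  B0:   IN={}   OUT={}
  B1:   IN={}   OUT={b+f}
  B2:   IN={}   OUT={}
  B3:   IN={}   OUT={}
  B4:   IN={}   OUT={c-e}
  B5:   IN={c-e}   OUT={f-f}
  B6:   IN={f-f}   OUT={f-f}
  B7:   IN={}   OUT={}
  B8:   IN={}   OUT={d*f}

Merge at B6: IN[B6] = OUT[B5] = {f-f}
Applying B6's transfer function to that IN value gives OUT[B6] (row B6 above).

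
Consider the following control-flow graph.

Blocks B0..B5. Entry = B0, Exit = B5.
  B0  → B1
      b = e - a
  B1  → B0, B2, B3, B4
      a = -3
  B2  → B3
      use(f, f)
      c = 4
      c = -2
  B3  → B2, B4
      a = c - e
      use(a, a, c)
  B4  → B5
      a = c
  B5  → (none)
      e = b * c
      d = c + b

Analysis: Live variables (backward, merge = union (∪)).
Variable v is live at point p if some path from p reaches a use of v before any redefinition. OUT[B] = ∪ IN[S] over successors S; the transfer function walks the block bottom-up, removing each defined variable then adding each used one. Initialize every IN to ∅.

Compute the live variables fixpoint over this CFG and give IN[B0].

Answer: {a, c, e, f}

Working:
Fixpoint table:
  B0:  IN={a, c, e, f}  OUT={b, c, e, f}
  B1:  IN={b, c, e, f}  OUT={a, b, c, e, f}
  B2:  IN={b, e, f}  OUT={b, c, e, f}
  B3:  IN={b, c, e, f}  OUT={b, c, e, f}
  B4:  IN={b, c}  OUT={b, c}
  B5:  IN={b, c}  OUT={}

Merge at B0: OUT[B0] = IN[B1] = {b, c, e, f}
Applying B0's transfer function to that OUT value gives IN[B0] (row B0 above).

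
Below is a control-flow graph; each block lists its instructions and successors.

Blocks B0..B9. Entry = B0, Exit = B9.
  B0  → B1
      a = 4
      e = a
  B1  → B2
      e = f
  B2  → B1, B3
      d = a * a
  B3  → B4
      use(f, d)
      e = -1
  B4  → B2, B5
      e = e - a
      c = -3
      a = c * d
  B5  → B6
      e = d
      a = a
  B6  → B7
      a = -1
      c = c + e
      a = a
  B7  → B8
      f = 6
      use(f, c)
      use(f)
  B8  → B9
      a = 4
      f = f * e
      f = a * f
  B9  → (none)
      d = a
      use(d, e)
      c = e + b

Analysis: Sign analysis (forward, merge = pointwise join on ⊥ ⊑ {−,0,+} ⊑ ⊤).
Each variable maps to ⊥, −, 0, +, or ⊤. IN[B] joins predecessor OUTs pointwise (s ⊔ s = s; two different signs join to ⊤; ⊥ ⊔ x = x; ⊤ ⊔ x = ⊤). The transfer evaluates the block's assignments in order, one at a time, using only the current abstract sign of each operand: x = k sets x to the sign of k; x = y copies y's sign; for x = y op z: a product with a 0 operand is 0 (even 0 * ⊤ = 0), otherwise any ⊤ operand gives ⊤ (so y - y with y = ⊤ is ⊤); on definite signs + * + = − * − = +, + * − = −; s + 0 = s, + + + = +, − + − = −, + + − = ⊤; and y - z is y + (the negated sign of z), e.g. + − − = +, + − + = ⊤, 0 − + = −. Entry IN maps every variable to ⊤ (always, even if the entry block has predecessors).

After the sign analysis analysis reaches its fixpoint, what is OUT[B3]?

Per-block solution:
  B0:   IN=(all ⊤)   OUT={a:+, e:+; rest ⊤}
  B1:   IN=(all ⊤)   OUT=(all ⊤)
  B2:   IN=(all ⊤)   OUT=(all ⊤)
  B3:   IN=(all ⊤)   OUT={e:-; rest ⊤}
  B4:   IN={e:-; rest ⊤}   OUT={c:-; rest ⊤}
  B5:   IN={c:-; rest ⊤}   OUT={c:-; rest ⊤}
  B6:   IN={c:-; rest ⊤}   OUT={a:-; rest ⊤}
  B7:   IN={a:-; rest ⊤}   OUT={a:-, f:+; rest ⊤}
  B8:   IN={a:-, f:+; rest ⊤}   OUT={a:+; rest ⊤}
  B9:   IN={a:+; rest ⊤}   OUT={a:+, d:+; rest ⊤}

Merge at B3: IN[B3] = OUT[B2] = {a: ⊤, b: ⊤, c: ⊤, d: ⊤, e: ⊤, f: ⊤}
Applying B3's transfer function to that IN value gives OUT[B3] (row B3 above).

Answer: {a: ⊤, b: ⊤, c: ⊤, d: ⊤, e: -, f: ⊤}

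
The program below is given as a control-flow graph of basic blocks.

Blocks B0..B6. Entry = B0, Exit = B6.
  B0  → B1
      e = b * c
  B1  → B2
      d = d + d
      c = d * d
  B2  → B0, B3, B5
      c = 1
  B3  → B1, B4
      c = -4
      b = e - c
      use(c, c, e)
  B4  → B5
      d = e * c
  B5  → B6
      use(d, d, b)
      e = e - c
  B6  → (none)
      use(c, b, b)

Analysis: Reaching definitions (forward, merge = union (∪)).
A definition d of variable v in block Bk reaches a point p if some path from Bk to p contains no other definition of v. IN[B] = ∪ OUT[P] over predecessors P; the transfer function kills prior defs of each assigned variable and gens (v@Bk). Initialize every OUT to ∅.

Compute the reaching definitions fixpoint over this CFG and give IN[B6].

Converged values:
  B0:   IN={b@B3, c@B2, d@B1, e@B0}   OUT={b@B3, c@B2, d@B1, e@B0}
  B1:   IN={b@B3, c@B2, c@B3, d@B1, e@B0}   OUT={b@B3, c@B1, d@B1, e@B0}
  B2:   IN={b@B3, c@B1, d@B1, e@B0}   OUT={b@B3, c@B2, d@B1, e@B0}
  B3:   IN={b@B3, c@B2, d@B1, e@B0}   OUT={b@B3, c@B3, d@B1, e@B0}
  B4:   IN={b@B3, c@B3, d@B1, e@B0}   OUT={b@B3, c@B3, d@B4, e@B0}
  B5:   IN={b@B3, c@B2, c@B3, d@B1, d@B4, e@B0}   OUT={b@B3, c@B2, c@B3, d@B1, d@B4, e@B5}
  B6:   IN={b@B3, c@B2, c@B3, d@B1, d@B4, e@B5}   OUT={b@B3, c@B2, c@B3, d@B1, d@B4, e@B5}

Merge at B6: IN[B6] = OUT[B5] = {b@B3, c@B2, c@B3, d@B1, d@B4, e@B5}

Answer: {b@B3, c@B2, c@B3, d@B1, d@B4, e@B5}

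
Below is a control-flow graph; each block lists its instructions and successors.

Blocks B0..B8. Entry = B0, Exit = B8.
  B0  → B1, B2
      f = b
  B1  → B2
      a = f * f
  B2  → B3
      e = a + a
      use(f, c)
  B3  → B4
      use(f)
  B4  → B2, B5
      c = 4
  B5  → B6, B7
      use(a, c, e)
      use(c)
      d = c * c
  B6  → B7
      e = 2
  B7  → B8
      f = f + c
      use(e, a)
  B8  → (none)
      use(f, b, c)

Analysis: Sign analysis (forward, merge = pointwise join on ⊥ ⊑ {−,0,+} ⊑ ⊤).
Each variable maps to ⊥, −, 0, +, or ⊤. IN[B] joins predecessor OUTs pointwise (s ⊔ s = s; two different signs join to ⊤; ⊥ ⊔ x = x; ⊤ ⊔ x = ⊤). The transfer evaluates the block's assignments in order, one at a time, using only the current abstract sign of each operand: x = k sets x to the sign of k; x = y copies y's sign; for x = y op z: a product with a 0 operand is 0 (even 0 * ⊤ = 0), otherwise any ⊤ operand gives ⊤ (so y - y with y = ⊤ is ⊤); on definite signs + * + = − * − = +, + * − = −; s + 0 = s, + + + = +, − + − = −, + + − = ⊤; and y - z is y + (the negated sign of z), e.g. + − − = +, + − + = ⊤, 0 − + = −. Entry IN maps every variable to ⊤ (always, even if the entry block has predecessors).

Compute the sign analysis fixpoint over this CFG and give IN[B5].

Answer: {a: ⊤, b: ⊤, c: +, d: ⊤, e: ⊤, f: ⊤}

Trace:
Converged values:
  B0:  IN=(all ⊤)  OUT=(all ⊤)
  B1:  IN=(all ⊤)  OUT=(all ⊤)
  B2:  IN=(all ⊤)  OUT=(all ⊤)
  B3:  IN=(all ⊤)  OUT=(all ⊤)
  B4:  IN=(all ⊤)  OUT={c:+; rest ⊤}
  B5:  IN={c:+; rest ⊤}  OUT={c:+, d:+; rest ⊤}
  B6:  IN={c:+, d:+; rest ⊤}  OUT={c:+, d:+, e:+; rest ⊤}
  B7:  IN={c:+, d:+; rest ⊤}  OUT={c:+, d:+; rest ⊤}
  B8:  IN={c:+, d:+; rest ⊤}  OUT={c:+, d:+; rest ⊤}

Merge at B5: IN[B5] = OUT[B4] = {a: ⊤, b: ⊤, c: +, d: ⊤, e: ⊤, f: ⊤}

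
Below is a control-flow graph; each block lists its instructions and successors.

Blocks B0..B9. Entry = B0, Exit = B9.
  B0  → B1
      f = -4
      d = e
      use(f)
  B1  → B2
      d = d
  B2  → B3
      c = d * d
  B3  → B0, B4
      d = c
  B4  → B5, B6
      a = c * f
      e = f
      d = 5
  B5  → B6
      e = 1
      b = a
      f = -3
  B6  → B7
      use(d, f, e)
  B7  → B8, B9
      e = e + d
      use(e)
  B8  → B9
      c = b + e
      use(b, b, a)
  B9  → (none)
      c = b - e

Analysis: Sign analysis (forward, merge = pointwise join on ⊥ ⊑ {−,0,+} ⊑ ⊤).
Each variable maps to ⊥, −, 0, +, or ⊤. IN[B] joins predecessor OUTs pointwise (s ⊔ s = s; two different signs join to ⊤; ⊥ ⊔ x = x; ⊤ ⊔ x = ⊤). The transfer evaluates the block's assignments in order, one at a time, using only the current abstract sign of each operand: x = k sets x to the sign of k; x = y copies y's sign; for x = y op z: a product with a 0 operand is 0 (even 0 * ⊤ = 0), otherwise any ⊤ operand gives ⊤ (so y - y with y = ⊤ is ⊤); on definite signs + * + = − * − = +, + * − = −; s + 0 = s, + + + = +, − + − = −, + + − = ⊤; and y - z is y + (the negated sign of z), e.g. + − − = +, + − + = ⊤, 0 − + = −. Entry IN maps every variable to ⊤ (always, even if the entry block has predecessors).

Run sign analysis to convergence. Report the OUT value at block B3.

Per-block solution:
  B0:  IN=(all ⊤)  OUT={f:-; rest ⊤}
  B1:  IN={f:-; rest ⊤}  OUT={f:-; rest ⊤}
  B2:  IN={f:-; rest ⊤}  OUT={f:-; rest ⊤}
  B3:  IN={f:-; rest ⊤}  OUT={f:-; rest ⊤}
  B4:  IN={f:-; rest ⊤}  OUT={d:+, e:-, f:-; rest ⊤}
  B5:  IN={d:+, e:-, f:-; rest ⊤}  OUT={d:+, e:+, f:-; rest ⊤}
  B6:  IN={d:+, f:-; rest ⊤}  OUT={d:+, f:-; rest ⊤}
  B7:  IN={d:+, f:-; rest ⊤}  OUT={d:+, f:-; rest ⊤}
  B8:  IN={d:+, f:-; rest ⊤}  OUT={d:+, f:-; rest ⊤}
  B9:  IN={d:+, f:-; rest ⊤}  OUT={d:+, f:-; rest ⊤}

Merge at B3: IN[B3] = OUT[B2] = {a: ⊤, b: ⊤, c: ⊤, d: ⊤, e: ⊤, f: -}
Applying B3's transfer function to that IN value gives OUT[B3] (row B3 above).

Answer: {a: ⊤, b: ⊤, c: ⊤, d: ⊤, e: ⊤, f: -}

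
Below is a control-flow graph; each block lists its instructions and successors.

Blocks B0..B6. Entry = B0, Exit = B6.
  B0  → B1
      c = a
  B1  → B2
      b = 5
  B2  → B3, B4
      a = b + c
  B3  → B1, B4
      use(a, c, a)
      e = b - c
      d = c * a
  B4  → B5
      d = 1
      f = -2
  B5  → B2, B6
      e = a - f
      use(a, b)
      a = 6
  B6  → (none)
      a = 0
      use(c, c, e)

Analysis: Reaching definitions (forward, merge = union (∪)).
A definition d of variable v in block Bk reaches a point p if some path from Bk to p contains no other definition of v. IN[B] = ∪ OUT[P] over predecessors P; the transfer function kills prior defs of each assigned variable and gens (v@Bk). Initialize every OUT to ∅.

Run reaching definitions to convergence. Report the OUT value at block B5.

Answer: {a@B5, b@B1, c@B0, d@B4, e@B5, f@B4}

Derivation:
Fixpoint table:
  B0:  IN={}  OUT={c@B0}
  B1:  IN={a@B2, b@B1, c@B0, d@B3, e@B3, f@B4}  OUT={a@B2, b@B1, c@B0, d@B3, e@B3, f@B4}
  B2:  IN={a@B2, a@B5, b@B1, c@B0, d@B3, d@B4, e@B3, e@B5, f@B4}  OUT={a@B2, b@B1, c@B0, d@B3, d@B4, e@B3, e@B5, f@B4}
  B3:  IN={a@B2, b@B1, c@B0, d@B3, d@B4, e@B3, e@B5, f@B4}  OUT={a@B2, b@B1, c@B0, d@B3, e@B3, f@B4}
  B4:  IN={a@B2, b@B1, c@B0, d@B3, d@B4, e@B3, e@B5, f@B4}  OUT={a@B2, b@B1, c@B0, d@B4, e@B3, e@B5, f@B4}
  B5:  IN={a@B2, b@B1, c@B0, d@B4, e@B3, e@B5, f@B4}  OUT={a@B5, b@B1, c@B0, d@B4, e@B5, f@B4}
  B6:  IN={a@B5, b@B1, c@B0, d@B4, e@B5, f@B4}  OUT={a@B6, b@B1, c@B0, d@B4, e@B5, f@B4}

Merge at B5: IN[B5] = OUT[B4] = {a@B2, b@B1, c@B0, d@B4, e@B3, e@B5, f@B4}
Applying B5's transfer function to that IN value gives OUT[B5] (row B5 above).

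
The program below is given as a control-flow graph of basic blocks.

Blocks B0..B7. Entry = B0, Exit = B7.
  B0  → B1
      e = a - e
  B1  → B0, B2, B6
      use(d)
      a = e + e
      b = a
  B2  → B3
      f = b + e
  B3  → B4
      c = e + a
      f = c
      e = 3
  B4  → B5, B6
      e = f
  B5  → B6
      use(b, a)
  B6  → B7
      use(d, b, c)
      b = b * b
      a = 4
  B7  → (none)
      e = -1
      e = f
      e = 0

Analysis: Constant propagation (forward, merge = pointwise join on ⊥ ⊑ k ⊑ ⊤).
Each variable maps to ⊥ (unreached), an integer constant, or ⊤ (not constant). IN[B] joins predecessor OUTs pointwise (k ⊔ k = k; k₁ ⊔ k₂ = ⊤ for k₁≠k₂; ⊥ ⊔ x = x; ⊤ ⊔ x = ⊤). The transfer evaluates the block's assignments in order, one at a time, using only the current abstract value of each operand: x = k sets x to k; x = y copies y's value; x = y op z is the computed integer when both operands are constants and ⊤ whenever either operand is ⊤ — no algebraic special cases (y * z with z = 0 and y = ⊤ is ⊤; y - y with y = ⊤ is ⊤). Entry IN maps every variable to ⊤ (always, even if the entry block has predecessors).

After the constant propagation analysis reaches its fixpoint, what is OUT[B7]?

Per-block solution:
  B0:  IN=(all ⊤)  OUT=(all ⊤)
  B1:  IN=(all ⊤)  OUT=(all ⊤)
  B2:  IN=(all ⊤)  OUT=(all ⊤)
  B3:  IN=(all ⊤)  OUT={e:3; rest ⊤}
  B4:  IN={e:3; rest ⊤}  OUT=(all ⊤)
  B5:  IN=(all ⊤)  OUT=(all ⊤)
  B6:  IN=(all ⊤)  OUT={a:4; rest ⊤}
  B7:  IN={a:4; rest ⊤}  OUT={a:4, e:0; rest ⊤}

Merge at B7: IN[B7] = OUT[B6] = {a: 4, b: ⊤, c: ⊤, d: ⊤, e: ⊤, f: ⊤}
Applying B7's transfer function to that IN value gives OUT[B7] (row B7 above).

Answer: {a: 4, b: ⊤, c: ⊤, d: ⊤, e: 0, f: ⊤}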